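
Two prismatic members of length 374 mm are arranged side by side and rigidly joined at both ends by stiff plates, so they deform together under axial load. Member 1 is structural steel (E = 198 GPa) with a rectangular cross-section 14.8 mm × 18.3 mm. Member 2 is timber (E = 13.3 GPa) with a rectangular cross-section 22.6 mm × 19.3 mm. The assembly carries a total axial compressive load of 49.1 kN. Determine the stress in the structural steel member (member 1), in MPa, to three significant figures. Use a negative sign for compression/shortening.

-164 MPa

A_1 = 270.8 mm².
A_2 = 436.2 mm².
Equal strain + equilibrium ⇒ each member carries load in proportion to AE: A₁E₁ = 53630000 N, A₂E₂ = 5801000 N, ΣAE = 59430000 N.
σ₁ = P·E₁/ΣAE = -49100·198000/59430000 = -163.6 MPa.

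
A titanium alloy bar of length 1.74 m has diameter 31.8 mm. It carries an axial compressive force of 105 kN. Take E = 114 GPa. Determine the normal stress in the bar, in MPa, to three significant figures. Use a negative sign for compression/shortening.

-132 MPa

A = 794.2 mm².
σ = N/A = -105000/794.2 = -132.2 MPa.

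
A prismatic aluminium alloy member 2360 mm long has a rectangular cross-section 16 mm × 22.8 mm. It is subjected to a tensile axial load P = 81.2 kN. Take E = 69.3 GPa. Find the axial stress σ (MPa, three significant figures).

223 MPa

A = 364.8 mm².
σ = N/A = 81200/364.8 = 222.6 MPa.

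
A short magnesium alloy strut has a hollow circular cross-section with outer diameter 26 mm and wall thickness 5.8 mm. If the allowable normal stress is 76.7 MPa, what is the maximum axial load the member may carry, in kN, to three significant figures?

28.2 kN

A = 368.1 mm².
P_max = σ_allow · A = 76.7 · 368.1 = 28230 N = 28.23 kN.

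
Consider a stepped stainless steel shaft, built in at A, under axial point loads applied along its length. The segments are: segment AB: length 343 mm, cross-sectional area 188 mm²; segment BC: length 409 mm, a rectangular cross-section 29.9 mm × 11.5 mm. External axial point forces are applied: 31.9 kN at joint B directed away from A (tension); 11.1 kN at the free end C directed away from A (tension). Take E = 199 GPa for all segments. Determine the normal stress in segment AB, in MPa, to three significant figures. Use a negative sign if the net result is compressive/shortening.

229 MPa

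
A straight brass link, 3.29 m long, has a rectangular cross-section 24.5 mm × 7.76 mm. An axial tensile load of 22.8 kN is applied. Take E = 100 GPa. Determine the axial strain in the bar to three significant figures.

A = 190.1 mm².
σ = N/A = 119.9 MPa; ε = σ/E = 119.9/100000 = 1.199e-03.

0.00120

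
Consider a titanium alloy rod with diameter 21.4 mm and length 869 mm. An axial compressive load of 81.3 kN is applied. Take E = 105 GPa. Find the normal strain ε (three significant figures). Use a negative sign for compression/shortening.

-0.00215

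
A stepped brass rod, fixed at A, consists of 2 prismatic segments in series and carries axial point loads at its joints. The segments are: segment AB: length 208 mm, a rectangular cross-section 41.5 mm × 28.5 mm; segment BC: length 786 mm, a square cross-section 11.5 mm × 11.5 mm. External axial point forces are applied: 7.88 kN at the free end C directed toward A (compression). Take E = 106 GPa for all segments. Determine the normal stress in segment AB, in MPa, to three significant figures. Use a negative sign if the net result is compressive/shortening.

Internal axial forces (sectioning from the free end, tension +): N_BC = -7.88 kN, N_AB = -7.88 kN.
A_AB = 1183 mm².
σ_AB = N_AB/A_AB = -7880/1183 = -6.662 MPa.

-6.66 MPa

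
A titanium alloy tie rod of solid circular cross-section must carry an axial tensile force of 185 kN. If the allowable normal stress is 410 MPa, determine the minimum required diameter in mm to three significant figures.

Required area A ≥ P/σ_allow = 185000/410 = 451.2 mm².
For a solid circular section, d ≥ √(4A/π) = 23.97 mm.

24.0 mm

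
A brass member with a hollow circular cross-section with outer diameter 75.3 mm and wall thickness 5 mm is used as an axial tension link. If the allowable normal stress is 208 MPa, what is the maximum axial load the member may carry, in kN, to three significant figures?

A = 1104 mm².
P_max = σ_allow · A = 208 · 1104 = 229700 N = 229.7 kN.

230 kN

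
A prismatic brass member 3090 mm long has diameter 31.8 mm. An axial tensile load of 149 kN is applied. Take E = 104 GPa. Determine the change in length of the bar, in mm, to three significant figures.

5.57 mm

A = 794.2 mm².
δ_mech = NL/(AE) = 149000·3090/(794.2·104000) = 5.574 mm.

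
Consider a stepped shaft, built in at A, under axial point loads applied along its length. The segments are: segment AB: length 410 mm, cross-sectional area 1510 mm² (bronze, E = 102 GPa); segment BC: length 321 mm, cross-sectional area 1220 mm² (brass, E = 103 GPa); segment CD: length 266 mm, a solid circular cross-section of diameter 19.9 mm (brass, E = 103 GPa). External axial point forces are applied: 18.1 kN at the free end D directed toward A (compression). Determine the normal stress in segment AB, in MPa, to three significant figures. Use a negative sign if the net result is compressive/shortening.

-12.0 MPa

Internal axial forces (sectioning from the free end, tension +): N_CD = -18.1 kN, N_BC = -18.1 kN, N_AB = -18.1 kN.
σ_AB = N_AB/A_AB = -18100/1510 = -11.99 MPa.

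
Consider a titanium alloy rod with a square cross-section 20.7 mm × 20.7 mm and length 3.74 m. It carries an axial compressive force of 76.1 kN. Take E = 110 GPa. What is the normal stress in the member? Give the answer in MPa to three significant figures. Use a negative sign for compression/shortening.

A = 428.5 mm².
σ = N/A = -76100/428.5 = -177.6 MPa.

-178 MPa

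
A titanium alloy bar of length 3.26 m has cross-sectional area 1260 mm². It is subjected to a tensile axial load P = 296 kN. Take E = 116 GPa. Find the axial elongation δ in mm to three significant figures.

δ_mech = NL/(AE) = 296000·3260/(1260·116000) = 6.602 mm.

6.60 mm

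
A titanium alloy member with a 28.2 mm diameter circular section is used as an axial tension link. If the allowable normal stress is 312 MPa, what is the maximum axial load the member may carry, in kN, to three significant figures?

195 kN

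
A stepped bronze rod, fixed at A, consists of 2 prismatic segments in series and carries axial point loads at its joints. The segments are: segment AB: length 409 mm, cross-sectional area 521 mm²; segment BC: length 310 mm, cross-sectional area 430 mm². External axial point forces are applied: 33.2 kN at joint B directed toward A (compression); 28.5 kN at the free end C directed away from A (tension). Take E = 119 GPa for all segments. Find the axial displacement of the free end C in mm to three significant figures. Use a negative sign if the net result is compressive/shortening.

0.142 mm

Internal axial forces (sectioning from the free end, tension +): N_BC = 28.5 kN, N_AB = -4.7 kN.
δ_AB = -4700·409/(521·119000) = -0.03101 mm
δ_BC = 28500·310/(430·119000) = 0.1727 mm
δ = Σδ_i = 0.1417 mm.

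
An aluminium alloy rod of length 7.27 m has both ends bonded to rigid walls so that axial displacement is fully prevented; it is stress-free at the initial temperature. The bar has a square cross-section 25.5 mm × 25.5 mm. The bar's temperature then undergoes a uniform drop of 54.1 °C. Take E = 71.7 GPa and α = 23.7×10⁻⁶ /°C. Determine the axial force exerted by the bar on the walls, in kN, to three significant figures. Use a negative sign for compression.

Free thermal expansion αLΔT = 23.7e-6 · 7270 · -54.1 = -9.321 mm.
The walls impose strain ε = −(-9.321)/7270 = 1.2822e-03; σ = Eε = 71700 · 1.2822e-03 = 91.93 MPa.
Wall reaction R = σ·A = 91.93·650.2 = 59780 N = 59.78 kN.

59.8 kN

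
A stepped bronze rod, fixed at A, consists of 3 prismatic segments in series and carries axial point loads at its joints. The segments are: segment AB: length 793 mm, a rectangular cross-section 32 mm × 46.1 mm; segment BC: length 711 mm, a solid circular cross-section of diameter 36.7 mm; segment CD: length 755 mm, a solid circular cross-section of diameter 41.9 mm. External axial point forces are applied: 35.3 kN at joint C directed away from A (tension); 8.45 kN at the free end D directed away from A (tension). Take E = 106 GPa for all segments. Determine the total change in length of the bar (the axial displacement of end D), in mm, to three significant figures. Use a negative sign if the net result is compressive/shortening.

Internal axial forces (sectioning from the free end, tension +): N_CD = 8.45 kN, N_BC = 43.75 kN, N_AB = 43.75 kN.
A_AB = 1475 mm².
A_BC = 1058 mm².
A_CD = 1379 mm².
δ_AB = 43750·793/(1475·106000) = 0.2219 mm
δ_BC = 43750·711/(1058·106000) = 0.2774 mm
δ_CD = 8450·755/(1379·106000) = 0.04365 mm
δ = Σδ_i = 0.5429 mm.

0.543 mm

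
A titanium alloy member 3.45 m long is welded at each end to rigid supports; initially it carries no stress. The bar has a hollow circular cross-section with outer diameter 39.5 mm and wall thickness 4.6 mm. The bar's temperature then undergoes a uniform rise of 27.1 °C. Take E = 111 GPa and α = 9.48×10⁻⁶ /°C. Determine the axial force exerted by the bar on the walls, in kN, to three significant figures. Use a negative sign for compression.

-14.4 kN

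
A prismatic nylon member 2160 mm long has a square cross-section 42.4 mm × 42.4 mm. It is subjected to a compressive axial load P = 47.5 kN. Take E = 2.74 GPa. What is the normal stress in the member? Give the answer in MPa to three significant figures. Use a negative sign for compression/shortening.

A = 1798 mm².
σ = N/A = -47500/1798 = -26.42 MPa.

-26.4 MPa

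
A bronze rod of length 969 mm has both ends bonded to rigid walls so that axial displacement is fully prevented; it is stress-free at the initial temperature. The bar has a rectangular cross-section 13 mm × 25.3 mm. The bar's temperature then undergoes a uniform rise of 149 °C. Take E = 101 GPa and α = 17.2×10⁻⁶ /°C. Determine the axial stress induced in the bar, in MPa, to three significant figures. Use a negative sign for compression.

Free thermal expansion αLΔT = 17.2e-6 · 969 · 149 = 2.483 mm.
The walls impose strain ε = −(2.483)/969 = -2.5628e-03; σ = Eε = 101000 · -2.5628e-03 = -258.8 MPa.

-259 MPa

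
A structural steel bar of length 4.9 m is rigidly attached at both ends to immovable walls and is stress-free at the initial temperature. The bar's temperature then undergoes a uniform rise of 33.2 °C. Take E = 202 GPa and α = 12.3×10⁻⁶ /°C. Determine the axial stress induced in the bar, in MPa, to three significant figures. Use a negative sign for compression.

Free thermal expansion αLΔT = 12.3e-6 · 4900 · 33.2 = 2.001 mm.
The walls impose strain ε = −(2.001)/4900 = -4.0836e-04; σ = Eε = 202000 · -4.0836e-04 = -82.49 MPa.

-82.5 MPa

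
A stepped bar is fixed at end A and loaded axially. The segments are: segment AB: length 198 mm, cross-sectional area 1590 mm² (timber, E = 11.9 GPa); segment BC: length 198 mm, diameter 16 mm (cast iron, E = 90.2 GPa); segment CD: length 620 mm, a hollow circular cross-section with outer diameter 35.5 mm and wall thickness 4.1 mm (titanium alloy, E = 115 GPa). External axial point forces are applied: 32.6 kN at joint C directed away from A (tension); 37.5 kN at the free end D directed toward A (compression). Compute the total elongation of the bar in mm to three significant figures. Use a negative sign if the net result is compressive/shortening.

-0.605 mm

Internal axial forces (sectioning from the free end, tension +): N_CD = -37.5 kN, N_BC = -4.9 kN, N_AB = -4.9 kN.
A_BC = 201.1 mm².
A_CD = 404.4 mm².
δ_AB = -4900·198/(1590·11900) = -0.05128 mm
δ_BC = -4900·198/(201.1·90200) = -0.0535 mm
δ_CD = -37500·620/(404.4·115000) = -0.4999 mm
δ = Σδ_i = -0.6046 mm.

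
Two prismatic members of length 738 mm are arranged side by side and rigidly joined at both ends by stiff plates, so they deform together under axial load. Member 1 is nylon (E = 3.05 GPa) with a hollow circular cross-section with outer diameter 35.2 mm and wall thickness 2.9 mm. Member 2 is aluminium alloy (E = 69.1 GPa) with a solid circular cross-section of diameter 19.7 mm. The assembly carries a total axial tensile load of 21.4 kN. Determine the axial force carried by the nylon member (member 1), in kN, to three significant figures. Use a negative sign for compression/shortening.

A_1 = 294.3 mm².
A_2 = 304.8 mm².
Equal strain + equilibrium ⇒ each member carries load in proportion to AE: A₁E₁ = 897500 N, A₂E₂ = 21060000 N, ΣAE = 21960000 N.
F₁ = P·A₁E₁/ΣAE = 21400·897500/21960000 = 874.7 N.

0.875 kN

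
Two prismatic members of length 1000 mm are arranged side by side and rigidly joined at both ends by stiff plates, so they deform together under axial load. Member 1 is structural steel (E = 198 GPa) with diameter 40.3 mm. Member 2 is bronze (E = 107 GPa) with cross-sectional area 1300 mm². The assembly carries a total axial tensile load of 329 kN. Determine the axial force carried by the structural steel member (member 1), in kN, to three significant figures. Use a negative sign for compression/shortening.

A_1 = 1276 mm².
Equal strain + equilibrium ⇒ each member carries load in proportion to AE: A₁E₁ = 252600000 N, A₂E₂ = 139100000 N, ΣAE = 391700000 N.
F₁ = P·A₁E₁/ΣAE = 329000·252600000/391700000 = 212200 N.

212 kN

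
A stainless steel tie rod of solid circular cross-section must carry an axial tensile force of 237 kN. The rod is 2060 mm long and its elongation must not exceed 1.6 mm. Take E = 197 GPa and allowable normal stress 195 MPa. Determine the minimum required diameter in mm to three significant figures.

44.4 mm

Required area A ≥ P/σ_allow = 237000/195 = 1215 mm².
For a solid circular section, d ≥ √(4A/π) = 39.34 mm.
Elongation limit: A ≥ PL/(Eδ_allow) = 237000·2060/(197000·1.6) = 1549 mm² ⇒ d ≥ 44.41 mm.
The elongation limit governs.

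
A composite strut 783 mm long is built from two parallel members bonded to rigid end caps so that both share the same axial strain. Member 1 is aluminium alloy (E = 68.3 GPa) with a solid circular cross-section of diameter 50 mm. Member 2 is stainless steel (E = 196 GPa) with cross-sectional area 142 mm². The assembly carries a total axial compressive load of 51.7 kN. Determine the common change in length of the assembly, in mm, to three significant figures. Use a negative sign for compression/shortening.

A_1 = 1963 mm².
Equal strain + equilibrium ⇒ each member carries load in proportion to AE: A₁E₁ = 134100000 N, A₂E₂ = 27830000 N, ΣAE = 161900000 N.
δ = PL/ΣAE = -51700·783/161900000 = -0.25 mm.

-0.250 mm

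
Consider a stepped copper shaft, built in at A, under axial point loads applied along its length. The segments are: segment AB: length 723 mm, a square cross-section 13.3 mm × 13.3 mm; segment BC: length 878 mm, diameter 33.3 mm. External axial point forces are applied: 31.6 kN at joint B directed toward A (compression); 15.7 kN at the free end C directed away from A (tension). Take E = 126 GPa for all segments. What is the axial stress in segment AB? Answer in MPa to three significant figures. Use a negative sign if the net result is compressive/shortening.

-89.9 MPa

Internal axial forces (sectioning from the free end, tension +): N_BC = 15.7 kN, N_AB = -15.9 kN.
A_AB = 176.9 mm².
σ_AB = N_AB/A_AB = -15900/176.9 = -89.89 MPa.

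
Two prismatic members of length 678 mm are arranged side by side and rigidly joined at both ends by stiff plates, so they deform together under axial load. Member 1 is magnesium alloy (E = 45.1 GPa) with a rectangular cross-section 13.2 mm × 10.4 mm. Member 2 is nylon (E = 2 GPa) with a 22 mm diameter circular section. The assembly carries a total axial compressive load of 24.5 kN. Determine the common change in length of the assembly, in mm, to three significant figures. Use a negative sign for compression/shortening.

A_1 = 137.3 mm².
A_2 = 380.1 mm².
Equal strain + equilibrium ⇒ each member carries load in proportion to AE: A₁E₁ = 6191000 N, A₂E₂ = 760300 N, ΣAE = 6952000 N.
δ = PL/ΣAE = -24500·678/6952000 = -2.39 mm.

-2.39 mm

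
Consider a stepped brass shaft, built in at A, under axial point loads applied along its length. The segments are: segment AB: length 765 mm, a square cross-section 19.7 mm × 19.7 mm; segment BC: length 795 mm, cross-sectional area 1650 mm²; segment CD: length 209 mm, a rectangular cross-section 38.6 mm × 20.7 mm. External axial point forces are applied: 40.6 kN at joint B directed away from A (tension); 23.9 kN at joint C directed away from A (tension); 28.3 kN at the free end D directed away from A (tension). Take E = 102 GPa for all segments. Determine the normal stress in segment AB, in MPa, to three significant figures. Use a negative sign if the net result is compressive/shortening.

239 MPa

Internal axial forces (sectioning from the free end, tension +): N_CD = 28.3 kN, N_BC = 52.2 kN, N_AB = 92.8 kN.
A_AB = 388.1 mm².
σ_AB = N_AB/A_AB = 92800/388.1 = 239.1 MPa.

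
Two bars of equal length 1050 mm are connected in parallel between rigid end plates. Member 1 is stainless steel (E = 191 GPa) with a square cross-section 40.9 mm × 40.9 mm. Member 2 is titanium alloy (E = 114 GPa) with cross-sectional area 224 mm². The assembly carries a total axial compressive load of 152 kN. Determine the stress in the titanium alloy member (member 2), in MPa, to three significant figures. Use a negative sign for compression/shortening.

A_1 = 1673 mm².
Equal strain + equilibrium ⇒ each member carries load in proportion to AE: A₁E₁ = 319500000 N, A₂E₂ = 25540000 N, ΣAE = 345000000 N.
σ₂ = P·E₂/ΣAE = -152000·114000/345000000 = -50.22 MPa.

-50.2 MPa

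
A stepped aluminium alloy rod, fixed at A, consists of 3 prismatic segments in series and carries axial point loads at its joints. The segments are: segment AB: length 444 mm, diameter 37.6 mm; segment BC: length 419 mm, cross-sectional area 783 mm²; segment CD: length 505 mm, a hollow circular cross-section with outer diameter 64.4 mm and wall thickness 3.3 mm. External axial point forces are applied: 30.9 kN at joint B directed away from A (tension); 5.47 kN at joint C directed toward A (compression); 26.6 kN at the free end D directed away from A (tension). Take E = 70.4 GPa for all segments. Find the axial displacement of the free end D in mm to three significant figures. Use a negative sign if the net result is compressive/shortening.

0.757 mm

Internal axial forces (sectioning from the free end, tension +): N_CD = 26.6 kN, N_BC = 21.13 kN, N_AB = 52.03 kN.
A_AB = 1110 mm².
A_CD = 633.4 mm².
δ_AB = 52030·444/(1110·70400) = 0.2955 mm
δ_BC = 21130·419/(783·70400) = 0.1606 mm
δ_CD = 26600·505/(633.4·70400) = 0.3012 mm
δ = Σδ_i = 0.7574 mm.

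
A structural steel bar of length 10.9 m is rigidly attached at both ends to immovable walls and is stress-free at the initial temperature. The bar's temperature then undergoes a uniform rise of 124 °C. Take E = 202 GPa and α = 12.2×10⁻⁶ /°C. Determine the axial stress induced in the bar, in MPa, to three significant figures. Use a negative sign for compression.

-306 MPa

Free thermal expansion αLΔT = 12.2e-6 · 10900 · 124 = 16.49 mm.
The walls impose strain ε = −(16.49)/10900 = -1.5128e-03; σ = Eε = 202000 · -1.5128e-03 = -305.6 MPa.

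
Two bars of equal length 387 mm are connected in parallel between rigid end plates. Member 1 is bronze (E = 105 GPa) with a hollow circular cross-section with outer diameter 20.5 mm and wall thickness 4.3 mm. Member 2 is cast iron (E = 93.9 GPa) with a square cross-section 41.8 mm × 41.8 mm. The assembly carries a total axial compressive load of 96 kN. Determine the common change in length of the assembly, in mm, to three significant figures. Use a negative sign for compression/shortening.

A_1 = 218.8 mm².
A_2 = 1747 mm².
Equal strain + equilibrium ⇒ each member carries load in proportion to AE: A₁E₁ = 22980000 N, A₂E₂ = 164100000 N, ΣAE = 187000000 N.
δ = PL/ΣAE = -96000·387/187000000 = -0.1986 mm.

-0.199 mm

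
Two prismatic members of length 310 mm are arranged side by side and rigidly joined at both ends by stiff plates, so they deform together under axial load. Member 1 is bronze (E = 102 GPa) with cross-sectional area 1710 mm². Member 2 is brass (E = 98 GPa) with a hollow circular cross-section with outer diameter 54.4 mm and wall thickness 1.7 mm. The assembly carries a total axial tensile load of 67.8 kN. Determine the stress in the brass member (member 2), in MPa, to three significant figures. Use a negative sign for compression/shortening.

32.9 MPa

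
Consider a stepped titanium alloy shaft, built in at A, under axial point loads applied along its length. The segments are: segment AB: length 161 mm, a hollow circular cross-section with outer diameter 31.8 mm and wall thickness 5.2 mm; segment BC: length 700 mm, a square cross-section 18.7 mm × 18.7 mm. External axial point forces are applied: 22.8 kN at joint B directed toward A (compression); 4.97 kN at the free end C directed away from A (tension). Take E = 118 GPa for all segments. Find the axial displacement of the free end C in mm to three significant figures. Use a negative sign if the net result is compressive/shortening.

Internal axial forces (sectioning from the free end, tension +): N_BC = 4.97 kN, N_AB = -17.83 kN.
A_AB = 434.5 mm².
A_BC = 349.7 mm².
δ_AB = -17830·161/(434.5·118000) = -0.05598 mm
δ_BC = 4970·700/(349.7·118000) = 0.08431 mm
δ = Σδ_i = 0.02833 mm.

0.0283 mm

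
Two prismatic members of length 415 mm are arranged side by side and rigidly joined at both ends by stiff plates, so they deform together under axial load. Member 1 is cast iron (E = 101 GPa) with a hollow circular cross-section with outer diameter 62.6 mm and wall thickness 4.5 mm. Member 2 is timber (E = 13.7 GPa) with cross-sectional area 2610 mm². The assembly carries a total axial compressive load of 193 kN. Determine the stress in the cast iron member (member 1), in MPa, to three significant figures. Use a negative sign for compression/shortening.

A_1 = 821.4 mm².
Equal strain + equilibrium ⇒ each member carries load in proportion to AE: A₁E₁ = 82960000 N, A₂E₂ = 35760000 N, ΣAE = 118700000 N.
σ₁ = P·E₁/ΣAE = -193000·101000/118700000 = -164.2 MPa.

-164 MPa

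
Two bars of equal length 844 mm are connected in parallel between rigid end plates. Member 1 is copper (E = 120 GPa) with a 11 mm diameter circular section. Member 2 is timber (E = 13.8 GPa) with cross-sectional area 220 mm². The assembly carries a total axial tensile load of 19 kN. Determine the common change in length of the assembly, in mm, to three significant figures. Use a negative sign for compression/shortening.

1.11 mm

A_1 = 95.03 mm².
Equal strain + equilibrium ⇒ each member carries load in proportion to AE: A₁E₁ = 11400000 N, A₂E₂ = 3036000 N, ΣAE = 14440000 N.
δ = PL/ΣAE = 19000·844/14440000 = 1.111 mm.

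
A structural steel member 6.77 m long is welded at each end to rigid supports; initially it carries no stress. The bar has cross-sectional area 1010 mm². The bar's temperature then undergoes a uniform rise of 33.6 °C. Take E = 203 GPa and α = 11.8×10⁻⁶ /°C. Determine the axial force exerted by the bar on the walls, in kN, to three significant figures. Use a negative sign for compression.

-81.3 kN

Free thermal expansion αLΔT = 11.8e-6 · 6770 · 33.6 = 2.684 mm.
The walls impose strain ε = −(2.684)/6770 = -3.9648e-04; σ = Eε = 203000 · -3.9648e-04 = -80.49 MPa.
Wall reaction R = σ·A = -80.49·1010 = -81290 N = -81.29 kN.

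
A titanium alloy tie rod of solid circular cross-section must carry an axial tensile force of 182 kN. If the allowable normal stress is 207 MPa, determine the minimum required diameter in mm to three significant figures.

33.5 mm

Required area A ≥ P/σ_allow = 182000/207 = 879.2 mm².
For a solid circular section, d ≥ √(4A/π) = 33.46 mm.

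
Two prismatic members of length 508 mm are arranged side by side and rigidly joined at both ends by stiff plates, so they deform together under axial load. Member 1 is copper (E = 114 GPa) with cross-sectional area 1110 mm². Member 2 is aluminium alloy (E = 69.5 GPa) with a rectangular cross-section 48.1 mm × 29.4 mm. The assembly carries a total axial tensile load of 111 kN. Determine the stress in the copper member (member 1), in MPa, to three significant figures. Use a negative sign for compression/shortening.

A_2 = 1414 mm².
Equal strain + equilibrium ⇒ each member carries load in proportion to AE: A₁E₁ = 126500000 N, A₂E₂ = 98280000 N, ΣAE = 224800000 N.
σ₁ = P·E₁/ΣAE = 111000·114000/224800000 = 56.28 MPa.

56.3 MPa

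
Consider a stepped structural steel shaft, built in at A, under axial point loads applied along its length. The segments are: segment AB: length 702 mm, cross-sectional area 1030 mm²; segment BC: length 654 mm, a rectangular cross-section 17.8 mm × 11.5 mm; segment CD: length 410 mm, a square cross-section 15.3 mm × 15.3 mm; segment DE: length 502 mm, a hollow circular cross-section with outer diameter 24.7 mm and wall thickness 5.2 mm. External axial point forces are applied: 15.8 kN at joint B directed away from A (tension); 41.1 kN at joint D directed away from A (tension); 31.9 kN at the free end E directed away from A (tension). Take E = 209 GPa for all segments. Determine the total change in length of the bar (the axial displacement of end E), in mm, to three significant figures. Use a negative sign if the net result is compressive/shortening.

2.26 mm

Internal axial forces (sectioning from the free end, tension +): N_DE = 31.9 kN, N_CD = 73 kN, N_BC = 73 kN, N_AB = 88.8 kN.
A_BC = 204.7 mm².
A_CD = 234.1 mm².
A_DE = 318.6 mm².
δ_AB = 88800·702/(1030·209000) = 0.2896 mm
δ_BC = 73000·654/(204.7·209000) = 1.116 mm
δ_CD = 73000·410/(234.1·209000) = 0.6118 mm
δ_DE = 31900·502/(318.6·209000) = 0.2405 mm
δ = Σδ_i = 2.258 mm.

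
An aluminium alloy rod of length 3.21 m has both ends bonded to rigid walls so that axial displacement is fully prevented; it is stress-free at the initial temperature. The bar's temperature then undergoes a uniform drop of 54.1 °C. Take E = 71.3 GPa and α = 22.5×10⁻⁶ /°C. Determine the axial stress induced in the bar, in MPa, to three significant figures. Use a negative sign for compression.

86.8 MPa

Free thermal expansion αLΔT = 22.5e-6 · 3210 · -54.1 = -3.907 mm.
The walls impose strain ε = −(-3.907)/3210 = 1.2173e-03; σ = Eε = 71300 · 1.2173e-03 = 86.79 MPa.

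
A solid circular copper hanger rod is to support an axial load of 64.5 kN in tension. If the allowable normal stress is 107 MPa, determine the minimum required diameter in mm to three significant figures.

Required area A ≥ P/σ_allow = 64500/107 = 602.8 mm².
For a solid circular section, d ≥ √(4A/π) = 27.7 mm.

27.7 mm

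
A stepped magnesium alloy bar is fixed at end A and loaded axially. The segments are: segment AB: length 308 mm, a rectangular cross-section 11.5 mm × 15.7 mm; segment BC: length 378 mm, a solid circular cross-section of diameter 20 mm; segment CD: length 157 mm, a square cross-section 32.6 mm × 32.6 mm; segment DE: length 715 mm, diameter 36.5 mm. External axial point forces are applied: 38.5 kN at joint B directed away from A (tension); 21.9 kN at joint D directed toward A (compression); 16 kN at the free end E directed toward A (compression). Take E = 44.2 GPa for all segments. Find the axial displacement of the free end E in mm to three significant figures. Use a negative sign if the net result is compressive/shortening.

-1.38 mm

Internal axial forces (sectioning from the free end, tension +): N_DE = -16 kN, N_CD = -37.9 kN, N_BC = -37.9 kN, N_AB = 0.6 kN.
A_AB = 180.5 mm².
A_BC = 314.2 mm².
A_CD = 1063 mm².
A_DE = 1046 mm².
δ_AB = 600·308/(180.5·44200) = 0.02316 mm
δ_BC = -37900·378/(314.2·44200) = -1.032 mm
δ_CD = -37900·157/(1063·44200) = -0.1267 mm
δ_DE = -16000·715/(1046·44200) = -0.2474 mm
δ = Σδ_i = -1.383 mm.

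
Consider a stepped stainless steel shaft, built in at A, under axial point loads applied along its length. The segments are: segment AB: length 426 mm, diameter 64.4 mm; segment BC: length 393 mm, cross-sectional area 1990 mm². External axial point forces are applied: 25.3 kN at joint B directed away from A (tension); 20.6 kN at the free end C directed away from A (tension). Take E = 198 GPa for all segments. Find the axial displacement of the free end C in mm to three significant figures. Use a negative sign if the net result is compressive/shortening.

0.0509 mm

Internal axial forces (sectioning from the free end, tension +): N_BC = 20.6 kN, N_AB = 45.9 kN.
A_AB = 3257 mm².
δ_AB = 45900·426/(3257·198000) = 0.03032 mm
δ_BC = 20600·393/(1990·198000) = 0.02055 mm
δ = Σδ_i = 0.05086 mm.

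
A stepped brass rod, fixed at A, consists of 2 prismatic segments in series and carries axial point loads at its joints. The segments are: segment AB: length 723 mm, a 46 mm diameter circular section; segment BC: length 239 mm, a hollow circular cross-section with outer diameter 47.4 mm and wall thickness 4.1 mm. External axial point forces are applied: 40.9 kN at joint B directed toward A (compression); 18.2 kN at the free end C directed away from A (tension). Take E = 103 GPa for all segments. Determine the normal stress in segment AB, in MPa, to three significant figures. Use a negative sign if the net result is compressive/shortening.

-13.7 MPa

Internal axial forces (sectioning from the free end, tension +): N_BC = 18.2 kN, N_AB = -22.7 kN.
A_AB = 1662 mm².
σ_AB = N_AB/A_AB = -22700/1662 = -13.66 MPa.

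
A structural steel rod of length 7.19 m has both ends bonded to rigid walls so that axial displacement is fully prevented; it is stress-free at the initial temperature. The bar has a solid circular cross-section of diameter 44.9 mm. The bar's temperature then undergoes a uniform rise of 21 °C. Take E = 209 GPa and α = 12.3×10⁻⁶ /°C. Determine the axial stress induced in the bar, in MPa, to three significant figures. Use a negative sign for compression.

-54.0 MPa

Free thermal expansion αLΔT = 12.3e-6 · 7190 · 21 = 1.857 mm.
The walls impose strain ε = −(1.857)/7190 = -2.5830e-04; σ = Eε = 209000 · -2.5830e-04 = -53.98 MPa.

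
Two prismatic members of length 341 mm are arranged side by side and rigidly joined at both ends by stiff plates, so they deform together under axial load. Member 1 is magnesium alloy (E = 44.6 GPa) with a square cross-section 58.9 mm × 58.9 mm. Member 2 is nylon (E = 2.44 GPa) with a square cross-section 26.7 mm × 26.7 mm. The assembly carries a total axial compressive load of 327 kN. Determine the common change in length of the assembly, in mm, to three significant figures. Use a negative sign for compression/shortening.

A_1 = 3469 mm².
A_2 = 712.9 mm².
Equal strain + equilibrium ⇒ each member carries load in proportion to AE: A₁E₁ = 154700000 N, A₂E₂ = 1739000 N, ΣAE = 156500000 N.
δ = PL/ΣAE = -327000·341/156500000 = -0.7127 mm.

-0.713 mm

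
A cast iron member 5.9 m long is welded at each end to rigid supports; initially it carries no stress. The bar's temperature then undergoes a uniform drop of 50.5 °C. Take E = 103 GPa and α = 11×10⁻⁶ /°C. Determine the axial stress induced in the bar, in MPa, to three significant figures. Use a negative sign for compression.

57.2 MPa

Free thermal expansion αLΔT = 11e-6 · 5900 · -50.5 = -3.277 mm.
The walls impose strain ε = −(-3.277)/5900 = 5.5550e-04; σ = Eε = 103000 · 5.5550e-04 = 57.22 MPa.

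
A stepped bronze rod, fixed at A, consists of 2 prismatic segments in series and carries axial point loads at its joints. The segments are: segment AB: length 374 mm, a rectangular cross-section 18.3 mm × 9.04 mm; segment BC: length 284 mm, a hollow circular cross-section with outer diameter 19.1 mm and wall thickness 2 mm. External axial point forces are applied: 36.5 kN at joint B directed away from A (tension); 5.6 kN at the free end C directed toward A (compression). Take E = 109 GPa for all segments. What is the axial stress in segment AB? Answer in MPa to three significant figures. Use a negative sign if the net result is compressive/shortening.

187 MPa

Internal axial forces (sectioning from the free end, tension +): N_BC = -5.6 kN, N_AB = 30.9 kN.
A_AB = 165.4 mm².
σ_AB = N_AB/A_AB = 30900/165.4 = 186.8 MPa.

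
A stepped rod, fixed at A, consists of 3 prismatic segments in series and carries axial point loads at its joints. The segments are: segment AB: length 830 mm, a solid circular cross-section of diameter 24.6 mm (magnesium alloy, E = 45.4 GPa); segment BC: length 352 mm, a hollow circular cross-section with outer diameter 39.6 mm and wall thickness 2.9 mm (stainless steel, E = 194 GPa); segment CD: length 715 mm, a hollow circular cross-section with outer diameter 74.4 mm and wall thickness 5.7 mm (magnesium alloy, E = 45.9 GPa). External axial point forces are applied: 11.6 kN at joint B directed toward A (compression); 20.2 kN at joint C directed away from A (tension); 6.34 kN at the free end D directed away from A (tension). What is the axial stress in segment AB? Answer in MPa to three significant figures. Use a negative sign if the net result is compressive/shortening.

Internal axial forces (sectioning from the free end, tension +): N_CD = 6.34 kN, N_BC = 26.54 kN, N_AB = 14.94 kN.
A_AB = 475.3 mm².
σ_AB = N_AB/A_AB = 14940/475.3 = 31.43 MPa.

31.4 MPa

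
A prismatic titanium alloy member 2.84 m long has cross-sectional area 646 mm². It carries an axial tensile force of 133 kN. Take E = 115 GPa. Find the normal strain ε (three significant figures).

σ = N/A = 205.9 MPa; ε = σ/E = 205.9/115000 = 1.790e-03.

0.00179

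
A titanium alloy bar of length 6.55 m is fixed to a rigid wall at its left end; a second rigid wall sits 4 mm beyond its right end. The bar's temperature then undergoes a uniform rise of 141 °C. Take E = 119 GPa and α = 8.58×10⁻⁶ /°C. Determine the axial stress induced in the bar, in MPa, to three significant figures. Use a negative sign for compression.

Free thermal expansion αLΔT = 8.58e-6 · 6550 · 141 = 7.924 mm.
The walls engage after the gap closes; constrained expansion = 7.924 − 4 = 3.924 mm.
The walls impose strain ε = −(3.924)/6550 = -5.9909e-04; σ = Eε = 119000 · -5.9909e-04 = -71.29 MPa.

-71.3 MPa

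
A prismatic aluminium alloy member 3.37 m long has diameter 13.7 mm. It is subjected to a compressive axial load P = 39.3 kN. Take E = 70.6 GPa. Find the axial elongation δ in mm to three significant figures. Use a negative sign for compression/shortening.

A = 147.4 mm².
δ_mech = NL/(AE) = -39300·3370/(147.4·70600) = -12.73 mm.

-12.7 mm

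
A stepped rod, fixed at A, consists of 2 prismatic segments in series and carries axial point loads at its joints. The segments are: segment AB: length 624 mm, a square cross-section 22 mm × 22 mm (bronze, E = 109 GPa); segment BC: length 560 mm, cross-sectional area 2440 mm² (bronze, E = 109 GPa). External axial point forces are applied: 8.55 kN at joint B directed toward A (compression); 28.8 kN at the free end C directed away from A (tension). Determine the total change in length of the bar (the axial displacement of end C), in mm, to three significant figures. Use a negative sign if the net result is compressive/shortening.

0.300 mm

Internal axial forces (sectioning from the free end, tension +): N_BC = 28.8 kN, N_AB = 20.25 kN.
A_AB = 484 mm².
δ_AB = 20250·624/(484·109000) = 0.2395 mm
δ_BC = 28800·560/(2440·109000) = 0.06064 mm
δ = Σδ_i = 0.3002 mm.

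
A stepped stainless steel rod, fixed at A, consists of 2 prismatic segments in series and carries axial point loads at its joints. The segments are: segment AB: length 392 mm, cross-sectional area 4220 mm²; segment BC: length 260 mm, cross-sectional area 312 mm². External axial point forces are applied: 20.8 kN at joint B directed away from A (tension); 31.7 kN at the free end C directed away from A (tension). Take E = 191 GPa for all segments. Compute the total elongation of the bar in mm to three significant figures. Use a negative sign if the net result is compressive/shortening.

Internal axial forces (sectioning from the free end, tension +): N_BC = 31.7 kN, N_AB = 52.5 kN.
δ_AB = 52500·392/(4220·191000) = 0.02553 mm
δ_BC = 31700·260/(312·191000) = 0.1383 mm
δ = Σδ_i = 0.1638 mm.

0.164 mm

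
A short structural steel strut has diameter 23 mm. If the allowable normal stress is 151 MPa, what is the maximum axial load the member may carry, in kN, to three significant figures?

A = 415.5 mm².
P_max = σ_allow · A = 151 · 415.5 = 62740 N = 62.74 kN.

62.7 kN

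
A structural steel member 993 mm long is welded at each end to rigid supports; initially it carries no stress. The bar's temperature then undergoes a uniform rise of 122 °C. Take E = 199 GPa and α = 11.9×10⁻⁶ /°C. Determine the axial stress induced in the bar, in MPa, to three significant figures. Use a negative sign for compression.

-289 MPa

Free thermal expansion αLΔT = 11.9e-6 · 993 · 122 = 1.442 mm.
The walls impose strain ε = −(1.442)/993 = -1.4518e-03; σ = Eε = 199000 · -1.4518e-03 = -288.9 MPa.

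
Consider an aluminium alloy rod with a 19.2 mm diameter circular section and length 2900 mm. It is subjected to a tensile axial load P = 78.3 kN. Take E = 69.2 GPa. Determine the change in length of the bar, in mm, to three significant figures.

11.3 mm

A = 289.5 mm².
δ_mech = NL/(AE) = 78300·2900/(289.5·69200) = 11.33 mm.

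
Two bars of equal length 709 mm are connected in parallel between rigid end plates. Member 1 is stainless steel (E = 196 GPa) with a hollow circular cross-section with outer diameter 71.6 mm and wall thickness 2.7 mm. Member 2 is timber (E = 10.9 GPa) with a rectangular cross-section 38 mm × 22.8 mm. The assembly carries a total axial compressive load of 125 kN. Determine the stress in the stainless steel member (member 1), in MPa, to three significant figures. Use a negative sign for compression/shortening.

A_1 = 584.4 mm².
A_2 = 866.4 mm².
Equal strain + equilibrium ⇒ each member carries load in proportion to AE: A₁E₁ = 114500000 N, A₂E₂ = 9444000 N, ΣAE = 124000000 N.
σ₁ = P·E₁/ΣAE = -125000·196000/124000000 = -197.6 MPa.

-198 MPa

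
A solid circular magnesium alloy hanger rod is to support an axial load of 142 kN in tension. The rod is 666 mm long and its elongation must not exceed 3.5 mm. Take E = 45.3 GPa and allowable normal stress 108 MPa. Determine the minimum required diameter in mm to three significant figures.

40.9 mm

Required area A ≥ P/σ_allow = 142000/108 = 1315 mm².
For a solid circular section, d ≥ √(4A/π) = 40.92 mm.
Elongation limit: A ≥ PL/(Eδ_allow) = 142000·666/(45300·3.5) = 596.5 mm² ⇒ d ≥ 27.56 mm.
The stress limit governs.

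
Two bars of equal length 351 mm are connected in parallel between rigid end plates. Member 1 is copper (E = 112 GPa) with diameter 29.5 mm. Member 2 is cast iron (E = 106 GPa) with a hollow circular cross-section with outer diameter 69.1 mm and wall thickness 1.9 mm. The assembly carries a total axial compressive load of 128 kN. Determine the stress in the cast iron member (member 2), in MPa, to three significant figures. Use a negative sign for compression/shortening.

-114 MPa

A_1 = 683.5 mm².
A_2 = 401.1 mm².
Equal strain + equilibrium ⇒ each member carries load in proportion to AE: A₁E₁ = 76550000 N, A₂E₂ = 42520000 N, ΣAE = 119100000 N.
σ₂ = P·E₂/ΣAE = -128000·106000/119100000 = -114 MPa.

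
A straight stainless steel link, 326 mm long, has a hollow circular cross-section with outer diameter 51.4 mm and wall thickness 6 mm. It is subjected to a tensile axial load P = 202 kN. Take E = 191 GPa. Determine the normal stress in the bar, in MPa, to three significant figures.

236 MPa

A = 855.8 mm².
σ = N/A = 202000/855.8 = 236 MPa.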